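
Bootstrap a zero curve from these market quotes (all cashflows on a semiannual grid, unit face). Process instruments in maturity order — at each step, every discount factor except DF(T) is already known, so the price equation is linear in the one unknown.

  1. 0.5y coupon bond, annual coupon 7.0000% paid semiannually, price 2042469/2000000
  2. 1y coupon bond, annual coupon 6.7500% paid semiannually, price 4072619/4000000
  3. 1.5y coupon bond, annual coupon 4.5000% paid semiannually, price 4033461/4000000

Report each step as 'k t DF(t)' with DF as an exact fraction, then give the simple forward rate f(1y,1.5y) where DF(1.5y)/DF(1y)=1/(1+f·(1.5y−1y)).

1 1/2 9867/10000
2 1 9527/10000
3 3/2 1887/2000
f(1y,1.5y) = ((9527/10000)/(1887/2000) − 1)/(1/2) = 184/9435 ≈ 1.9502%

step 1 [0.5y] bond c/2=7/200: DF=(2042469/2000000 − 7/200·(0))/(1+7/200) = 9867/10000 ≈ 0.986700
step 2 [1y] bond c/2=27/800: DF=(4072619/4000000 − 27/800·(0.986700))/(1+27/800) = 9527/10000 ≈ 0.952700
step 3 [1.5y] bond c/2=9/400: DF=(4033461/4000000 − 9/400·(0.986700+0.952700))/(1+9/400) = 1887/2000 ≈ 0.943500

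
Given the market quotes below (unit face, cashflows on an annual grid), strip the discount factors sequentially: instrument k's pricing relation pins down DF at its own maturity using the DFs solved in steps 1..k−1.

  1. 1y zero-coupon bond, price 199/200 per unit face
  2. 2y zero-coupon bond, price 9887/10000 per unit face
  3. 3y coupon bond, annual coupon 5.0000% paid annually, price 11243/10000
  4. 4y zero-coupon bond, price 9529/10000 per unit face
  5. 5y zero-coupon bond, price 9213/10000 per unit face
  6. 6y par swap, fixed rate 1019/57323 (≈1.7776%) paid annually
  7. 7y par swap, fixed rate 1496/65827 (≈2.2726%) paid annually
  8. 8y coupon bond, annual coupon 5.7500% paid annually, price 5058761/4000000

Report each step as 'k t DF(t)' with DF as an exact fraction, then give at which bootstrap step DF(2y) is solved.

step 1 [1y] zero: DF = P = 199/200 ≈ 0.995000
step 2 [2y] zero: DF = P = 9887/10000 ≈ 0.988700
step 3 [3y] bond c/1=1/20: DF=(11243/10000 − 1/20·(0.995000+0.988700))/(1+1/20) = 9763/10000 ≈ 0.976300
step 4 [4y] zero: DF = P = 9529/10000 ≈ 0.952900
step 5 [5y] zero: DF = P = 9213/10000 ≈ 0.921300
step 6 [6y] swap r/1=1019/57323: DF=(1 − 1019/57323·(0.995000+0.988700+0.976300+0.952900+0.921300))/(1+1019/57323) = 8981/10000 ≈ 0.898100
step 7 [7y] swap r/1=1496/65827: DF=(1 − 1496/65827·(0.995000+0.988700+0.976300+0.952900+0.921300+0.898100))/(1+1496/65827) = 1063/1250 ≈ 0.850400
step 8 [8y] bond c/1=23/400: DF=(5058761/4000000 − 23/400·(0.995000+0.988700+0.976300+0.952900+0.921300+0.898100+0.850400))/(1+23/400) = 419/500 ≈ 0.838000

1 1 199/200
2 2 9887/10000
3 3 9763/10000
4 4 9529/10000
5 5 9213/10000
6 6 8981/10000
7 7 1063/1250
8 8 419/500
DF(2y) is solved at step 2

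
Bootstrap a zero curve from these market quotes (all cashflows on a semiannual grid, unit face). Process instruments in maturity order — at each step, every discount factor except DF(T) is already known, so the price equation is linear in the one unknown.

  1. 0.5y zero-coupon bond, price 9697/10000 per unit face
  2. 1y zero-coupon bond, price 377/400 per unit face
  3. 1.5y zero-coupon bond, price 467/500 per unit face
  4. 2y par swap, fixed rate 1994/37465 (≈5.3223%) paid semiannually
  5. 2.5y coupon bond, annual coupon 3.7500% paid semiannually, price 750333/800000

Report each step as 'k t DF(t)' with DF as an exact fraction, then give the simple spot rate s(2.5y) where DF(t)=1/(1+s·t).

1 1/2 9697/10000
2 1 377/400
3 3/2 467/500
4 2 9003/10000
5 5/2 8517/10000
s(2.5y) = (1/(8517/10000) − 1)/(5/2) = 2966/42585 ≈ 6.9649%

step 1 [0.5y] zero: DF = P = 9697/10000 ≈ 0.969700
step 2 [1y] zero: DF = P = 377/400 ≈ 0.942500
step 3 [1.5y] zero: DF = P = 467/500 ≈ 0.934000
step 4 [2y] swap r/2=997/37465: DF=(1 − 997/37465·(0.969700+0.942500+0.934000))/(1+997/37465) = 9003/10000 ≈ 0.900300
step 5 [2.5y] bond c/2=3/160: DF=(750333/800000 − 3/160·(0.969700+0.942500+0.934000+0.900300))/(1+3/160) = 8517/10000 ≈ 0.851700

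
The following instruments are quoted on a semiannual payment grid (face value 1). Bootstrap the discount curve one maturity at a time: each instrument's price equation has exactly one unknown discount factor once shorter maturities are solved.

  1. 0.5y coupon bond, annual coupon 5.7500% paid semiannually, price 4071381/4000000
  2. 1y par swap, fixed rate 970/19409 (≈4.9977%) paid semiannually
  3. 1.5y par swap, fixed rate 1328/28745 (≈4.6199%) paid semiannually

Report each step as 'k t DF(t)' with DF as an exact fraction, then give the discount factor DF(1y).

1 1/2 4947/5000
2 1 1903/2000
3 3/2 1167/1250
DF(1y) = 1903/2000 ≈ 0.951500

step 1 [0.5y] bond c/2=23/800: DF=(4071381/4000000 − 23/800·(0))/(1+23/800) = 4947/5000 ≈ 0.989400
step 2 [1y] swap r/2=485/19409: DF=(1 − 485/19409·(0.989400))/(1+485/19409) = 1903/2000 ≈ 0.951500
step 3 [1.5y] swap r/2=664/28745: DF=(1 − 664/28745·(0.989400+0.951500))/(1+664/28745) = 1167/1250 ≈ 0.933600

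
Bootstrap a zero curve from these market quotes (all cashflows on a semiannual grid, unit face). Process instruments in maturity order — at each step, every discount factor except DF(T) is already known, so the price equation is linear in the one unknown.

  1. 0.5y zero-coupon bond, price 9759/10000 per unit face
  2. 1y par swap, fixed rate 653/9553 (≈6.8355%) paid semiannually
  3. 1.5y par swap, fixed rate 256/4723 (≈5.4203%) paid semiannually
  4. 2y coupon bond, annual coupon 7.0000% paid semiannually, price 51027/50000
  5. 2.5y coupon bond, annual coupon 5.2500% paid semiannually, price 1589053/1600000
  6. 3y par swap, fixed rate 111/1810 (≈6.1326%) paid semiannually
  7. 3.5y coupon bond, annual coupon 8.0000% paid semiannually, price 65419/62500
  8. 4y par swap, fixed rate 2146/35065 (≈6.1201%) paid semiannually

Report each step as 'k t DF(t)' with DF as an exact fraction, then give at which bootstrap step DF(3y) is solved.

step 1 [0.5y] zero: DF = P = 9759/10000 ≈ 0.975900
step 2 [1y] swap r/2=653/19106: DF=(1 − 653/19106·(0.975900))/(1+653/19106) = 9347/10000 ≈ 0.934700
step 3 [1.5y] swap r/2=128/4723: DF=(1 − 128/4723·(0.975900+0.934700))/(1+128/4723) = 577/625 ≈ 0.923200
step 4 [2y] bond c/2=7/200: DF=(51027/50000 − 7/200·(0.975900+0.934700+0.923200))/(1+7/200) = 4451/5000 ≈ 0.890200
step 5 [2.5y] bond c/2=21/800: DF=(1589053/1600000 − 21/800·(0.975900+0.934700+0.923200+0.890200))/(1+21/800) = 349/400 ≈ 0.872500
step 6 [3y] swap r/2=111/3620: DF=(1 − 111/3620·(0.975900+0.934700+0.923200+0.890200+0.872500))/(1+111/3620) = 1667/2000 ≈ 0.833500
step 7 [3.5y] bond c/2=1/25: DF=(65419/62500 − 1/25·(0.975900+0.934700+0.923200+0.890200+0.872500+0.833500))/(1+1/25) = 997/1250 ≈ 0.797600
step 8 [4y] swap r/2=1073/35065: DF=(1 − 1073/35065·(0.975900+0.934700+0.923200+0.890200+0.872500+0.833500+0.797600))/(1+1073/35065) = 3927/5000 ≈ 0.785400

1 1/2 9759/10000
2 1 9347/10000
3 3/2 577/625
4 2 4451/5000
5 5/2 349/400
6 3 1667/2000
7 7/2 997/1250
8 4 3927/5000
DF(3y) is solved at step 6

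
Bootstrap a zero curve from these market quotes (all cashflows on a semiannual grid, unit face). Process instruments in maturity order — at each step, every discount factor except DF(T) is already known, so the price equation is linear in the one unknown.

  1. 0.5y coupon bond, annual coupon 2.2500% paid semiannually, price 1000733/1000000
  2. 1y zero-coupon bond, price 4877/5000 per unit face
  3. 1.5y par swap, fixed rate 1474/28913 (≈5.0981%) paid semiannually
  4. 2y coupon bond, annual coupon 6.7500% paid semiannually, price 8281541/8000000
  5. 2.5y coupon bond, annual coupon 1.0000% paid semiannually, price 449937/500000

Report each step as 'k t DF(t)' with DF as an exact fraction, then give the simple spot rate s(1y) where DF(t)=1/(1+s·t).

1 1/2 1237/1250
2 1 4877/5000
3 3/2 9263/10000
4 2 907/1000
5 5/2 1753/2000
s(1y) = (1/(4877/5000) − 1)/(1) = 123/4877 ≈ 2.5220%

step 1 [0.5y] bond c/2=9/800: DF=(1000733/1000000 − 9/800·(0))/(1+9/800) = 1237/1250 ≈ 0.989600
step 2 [1y] zero: DF = P = 4877/5000 ≈ 0.975400
step 3 [1.5y] swap r/2=737/28913: DF=(1 − 737/28913·(0.989600+0.975400))/(1+737/28913) = 9263/10000 ≈ 0.926300
step 4 [2y] bond c/2=27/800: DF=(8281541/8000000 − 27/800·(0.989600+0.975400+0.926300))/(1+27/800) = 907/1000 ≈ 0.907000
step 5 [2.5y] bond c/2=1/200: DF=(449937/500000 − 1/200·(0.989600+0.975400+0.926300+0.907000))/(1+1/200) = 1753/2000 ≈ 0.876500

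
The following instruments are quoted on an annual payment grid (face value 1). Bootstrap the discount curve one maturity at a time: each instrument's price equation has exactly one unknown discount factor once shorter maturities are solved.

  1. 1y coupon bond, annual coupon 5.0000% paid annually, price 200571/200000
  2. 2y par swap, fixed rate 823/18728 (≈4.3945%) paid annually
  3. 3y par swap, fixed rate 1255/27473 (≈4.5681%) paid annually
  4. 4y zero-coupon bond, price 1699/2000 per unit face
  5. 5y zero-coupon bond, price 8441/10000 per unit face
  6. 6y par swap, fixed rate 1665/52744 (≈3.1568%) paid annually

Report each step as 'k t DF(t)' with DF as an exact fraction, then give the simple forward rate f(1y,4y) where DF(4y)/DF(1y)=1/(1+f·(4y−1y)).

1 1 9551/10000
2 2 9177/10000
3 3 1749/2000
4 4 1699/2000
5 5 8441/10000
6 6 1667/2000
f(1y,4y) = ((9551/10000)/(1699/2000) − 1)/(3) = 352/8495 ≈ 4.1436%

step 1 [1y] bond c/1=1/20: DF=(200571/200000 − 1/20·(0))/(1+1/20) = 9551/10000 ≈ 0.955100
step 2 [2y] swap r/1=823/18728: DF=(1 − 823/18728·(0.955100))/(1+823/18728) = 9177/10000 ≈ 0.917700
step 3 [3y] swap r/1=1255/27473: DF=(1 − 1255/27473·(0.955100+0.917700))/(1+1255/27473) = 1749/2000 ≈ 0.874500
step 4 [4y] zero: DF = P = 1699/2000 ≈ 0.849500
step 5 [5y] zero: DF = P = 8441/10000 ≈ 0.844100
step 6 [6y] swap r/1=1665/52744: DF=(1 − 1665/52744·(0.955100+0.917700+0.874500+0.849500+0.844100))/(1+1665/52744) = 1667/2000 ≈ 0.833500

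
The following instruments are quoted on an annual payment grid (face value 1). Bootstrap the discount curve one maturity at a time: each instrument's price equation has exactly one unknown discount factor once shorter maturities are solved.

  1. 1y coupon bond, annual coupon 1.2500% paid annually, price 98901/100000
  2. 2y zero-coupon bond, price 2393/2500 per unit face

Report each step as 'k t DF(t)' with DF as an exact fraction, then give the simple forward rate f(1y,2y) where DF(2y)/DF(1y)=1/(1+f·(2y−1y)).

1 1 1221/1250
2 2 2393/2500
f(1y,2y) = ((1221/1250)/(2393/2500) − 1)/(1) = 49/2393 ≈ 2.0476%

step 1 [1y] bond c/1=1/80: DF=(98901/100000 − 1/80·(0))/(1+1/80) = 1221/1250 ≈ 0.976800
step 2 [2y] zero: DF = P = 2393/2500 ≈ 0.957200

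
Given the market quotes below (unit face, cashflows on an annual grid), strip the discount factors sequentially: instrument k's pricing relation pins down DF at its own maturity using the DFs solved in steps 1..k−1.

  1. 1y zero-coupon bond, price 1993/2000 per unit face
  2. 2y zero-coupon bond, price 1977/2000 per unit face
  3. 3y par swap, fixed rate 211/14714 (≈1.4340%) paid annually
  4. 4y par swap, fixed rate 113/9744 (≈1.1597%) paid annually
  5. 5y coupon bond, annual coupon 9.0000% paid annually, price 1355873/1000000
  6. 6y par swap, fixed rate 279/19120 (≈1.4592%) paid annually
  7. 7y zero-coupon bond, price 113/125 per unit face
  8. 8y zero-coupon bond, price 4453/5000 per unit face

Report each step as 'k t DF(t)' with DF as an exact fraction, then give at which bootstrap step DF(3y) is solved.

step 1 [1y] zero: DF = P = 1993/2000 ≈ 0.996500
step 2 [2y] zero: DF = P = 1977/2000 ≈ 0.988500
step 3 [3y] swap r/1=211/14714: DF=(1 − 211/14714·(0.996500+0.988500))/(1+211/14714) = 4789/5000 ≈ 0.957800
step 4 [4y] swap r/1=113/9744: DF=(1 − 113/9744·(0.996500+0.988500+0.957800))/(1+113/9744) = 2387/2500 ≈ 0.954800
step 5 [5y] bond c/1=9/100: DF=(1355873/1000000 − 9/100·(0.996500+0.988500+0.957800+0.954800))/(1+9/100) = 9221/10000 ≈ 0.922100
step 6 [6y] swap r/1=279/19120: DF=(1 − 279/19120·(0.996500+0.988500+0.957800+0.954800+0.922100))/(1+279/19120) = 9163/10000 ≈ 0.916300
step 7 [7y] zero: DF = P = 113/125 ≈ 0.904000
step 8 [8y] zero: DF = P = 4453/5000 ≈ 0.890600

1 1 1993/2000
2 2 1977/2000
3 3 4789/5000
4 4 2387/2500
5 5 9221/10000
6 6 9163/10000
7 7 113/125
8 8 4453/5000
DF(3y) is solved at step 3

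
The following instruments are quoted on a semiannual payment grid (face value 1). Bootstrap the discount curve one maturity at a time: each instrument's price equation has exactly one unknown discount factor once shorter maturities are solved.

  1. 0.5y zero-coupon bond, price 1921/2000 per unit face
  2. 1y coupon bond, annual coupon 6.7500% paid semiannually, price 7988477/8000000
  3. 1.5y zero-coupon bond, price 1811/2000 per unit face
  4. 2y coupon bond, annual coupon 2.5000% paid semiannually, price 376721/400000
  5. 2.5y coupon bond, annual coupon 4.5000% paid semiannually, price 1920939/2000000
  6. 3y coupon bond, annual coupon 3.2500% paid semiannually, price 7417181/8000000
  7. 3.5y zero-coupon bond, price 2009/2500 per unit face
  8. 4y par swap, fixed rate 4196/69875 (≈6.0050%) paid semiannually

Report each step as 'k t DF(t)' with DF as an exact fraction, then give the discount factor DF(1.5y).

step 1 [0.5y] zero: DF = P = 1921/2000 ≈ 0.960500
step 2 [1y] bond c/2=27/800: DF=(7988477/8000000 − 27/800·(0.960500))/(1+27/800) = 4673/5000 ≈ 0.934600
step 3 [1.5y] zero: DF = P = 1811/2000 ≈ 0.905500
step 4 [2y] bond c/2=1/80: DF=(376721/400000 − 1/80·(0.960500+0.934600+0.905500))/(1+1/80) = 2239/2500 ≈ 0.895600
step 5 [2.5y] bond c/2=9/400: DF=(1920939/2000000 − 9/400·(0.960500+0.934600+0.905500+0.895600))/(1+9/400) = 429/500 ≈ 0.858000
step 6 [3y] bond c/2=13/800: DF=(7417181/8000000 − 13/800·(0.960500+0.934600+0.905500+0.895600+0.858000))/(1+13/800) = 1679/2000 ≈ 0.839500
step 7 [3.5y] zero: DF = P = 2009/2500 ≈ 0.803600
step 8 [4y] swap r/2=2098/69875: DF=(1 − 2098/69875·(0.960500+0.934600+0.905500+0.895600+0.858000+0.839500+0.803600))/(1+2098/69875) = 3951/5000 ≈ 0.790200

1 1/2 1921/2000
2 1 4673/5000
3 3/2 1811/2000
4 2 2239/2500
5 5/2 429/500
6 3 1679/2000
7 7/2 2009/2500
8 4 3951/5000
DF(1.5y) = 1811/2000 ≈ 0.905500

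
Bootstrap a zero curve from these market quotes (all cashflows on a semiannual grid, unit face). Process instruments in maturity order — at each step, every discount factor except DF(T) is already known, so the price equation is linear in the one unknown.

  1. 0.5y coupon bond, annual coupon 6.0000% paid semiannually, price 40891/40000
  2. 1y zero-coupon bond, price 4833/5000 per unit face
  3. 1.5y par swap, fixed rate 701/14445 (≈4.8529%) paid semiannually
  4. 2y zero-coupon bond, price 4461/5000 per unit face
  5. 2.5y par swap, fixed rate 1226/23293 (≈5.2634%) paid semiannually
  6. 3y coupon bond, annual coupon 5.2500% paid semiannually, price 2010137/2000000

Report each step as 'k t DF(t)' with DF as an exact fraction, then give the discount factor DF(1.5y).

1 1/2 397/400
2 1 4833/5000
3 3/2 9299/10000
4 2 4461/5000
5 5/2 4387/5000
6 3 4301/5000
DF(1.5y) = 9299/10000 ≈ 0.929900

step 1 [0.5y] bond c/2=3/100: DF=(40891/40000 − 3/100·(0))/(1+3/100) = 397/400 ≈ 0.992500
step 2 [1y] zero: DF = P = 4833/5000 ≈ 0.966600
step 3 [1.5y] swap r/2=701/28890: DF=(1 − 701/28890·(0.992500+0.966600))/(1+701/28890) = 9299/10000 ≈ 0.929900
step 4 [2y] zero: DF = P = 4461/5000 ≈ 0.892200
step 5 [2.5y] swap r/2=613/23293: DF=(1 − 613/23293·(0.992500+0.966600+0.929900+0.892200))/(1+613/23293) = 4387/5000 ≈ 0.877400
step 6 [3y] bond c/2=21/800: DF=(2010137/2000000 − 21/800·(0.992500+0.966600+0.929900+0.892200+0.877400))/(1+21/800) = 4301/5000 ≈ 0.860200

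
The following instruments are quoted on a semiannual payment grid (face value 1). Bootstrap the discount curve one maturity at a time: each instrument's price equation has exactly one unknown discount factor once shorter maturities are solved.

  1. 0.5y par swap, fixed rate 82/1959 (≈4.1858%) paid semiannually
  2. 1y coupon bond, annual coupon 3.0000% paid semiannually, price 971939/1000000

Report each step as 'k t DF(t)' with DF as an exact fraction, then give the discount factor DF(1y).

step 1 [0.5y] swap r/2=41/1959: DF=(1 − 41/1959·(0))/(1+41/1959) = 1959/2000 ≈ 0.979500
step 2 [1y] bond c/2=3/200: DF=(971939/1000000 − 3/200·(0.979500))/(1+3/200) = 9431/10000 ≈ 0.943100

1 1/2 1959/2000
2 1 9431/10000
DF(1y) = 9431/10000 ≈ 0.943100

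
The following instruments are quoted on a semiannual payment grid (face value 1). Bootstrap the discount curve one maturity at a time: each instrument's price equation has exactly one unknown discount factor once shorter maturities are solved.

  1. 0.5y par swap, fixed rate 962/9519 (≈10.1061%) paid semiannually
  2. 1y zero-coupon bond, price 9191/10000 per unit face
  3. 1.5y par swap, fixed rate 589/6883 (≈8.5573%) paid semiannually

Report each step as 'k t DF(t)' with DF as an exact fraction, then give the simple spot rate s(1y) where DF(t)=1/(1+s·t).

step 1 [0.5y] swap r/2=481/9519: DF=(1 − 481/9519·(0))/(1+481/9519) = 9519/10000 ≈ 0.951900
step 2 [1y] zero: DF = P = 9191/10000 ≈ 0.919100
step 3 [1.5y] swap r/2=589/13766: DF=(1 − 589/13766·(0.951900+0.919100))/(1+589/13766) = 4411/5000 ≈ 0.882200

1 1/2 9519/10000
2 1 9191/10000
3 3/2 4411/5000
s(1y) = (1/(9191/10000) − 1)/(1) = 809/9191 ≈ 8.8021%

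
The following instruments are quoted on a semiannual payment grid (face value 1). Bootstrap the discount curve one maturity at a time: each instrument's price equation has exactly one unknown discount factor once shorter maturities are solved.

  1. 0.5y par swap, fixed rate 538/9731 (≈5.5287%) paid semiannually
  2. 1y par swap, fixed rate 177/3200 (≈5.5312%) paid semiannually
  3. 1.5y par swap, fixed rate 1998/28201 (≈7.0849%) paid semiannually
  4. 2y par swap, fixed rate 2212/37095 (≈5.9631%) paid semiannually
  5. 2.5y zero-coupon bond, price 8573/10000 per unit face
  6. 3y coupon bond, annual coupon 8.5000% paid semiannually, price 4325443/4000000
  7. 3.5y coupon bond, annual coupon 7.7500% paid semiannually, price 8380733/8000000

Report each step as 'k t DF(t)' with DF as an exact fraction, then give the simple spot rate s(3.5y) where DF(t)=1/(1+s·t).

step 1 [0.5y] swap r/2=269/9731: DF=(1 − 269/9731·(0))/(1+269/9731) = 9731/10000 ≈ 0.973100
step 2 [1y] swap r/2=177/6400: DF=(1 − 177/6400·(0.973100))/(1+177/6400) = 9469/10000 ≈ 0.946900
step 3 [1.5y] swap r/2=999/28201: DF=(1 − 999/28201·(0.973100+0.946900))/(1+999/28201) = 9001/10000 ≈ 0.900100
step 4 [2y] swap r/2=1106/37095: DF=(1 − 1106/37095·(0.973100+0.946900+0.900100))/(1+1106/37095) = 4447/5000 ≈ 0.889400
step 5 [2.5y] zero: DF = P = 8573/10000 ≈ 0.857300
step 6 [3y] bond c/2=17/400: DF=(4325443/4000000 − 17/400·(0.973100+0.946900+0.900100+0.889400+0.857300))/(1+17/400) = 8511/10000 ≈ 0.851100
step 7 [3.5y] bond c/2=31/800: DF=(8380733/8000000 − 31/800·(0.973100+0.946900+0.900100+0.889400+0.857300+0.851100))/(1+31/800) = 504/625 ≈ 0.806400

1 1/2 9731/10000
2 1 9469/10000
3 3/2 9001/10000
4 2 4447/5000
5 5/2 8573/10000
6 3 8511/10000
7 7/2 504/625
s(3.5y) = (1/(504/625) − 1)/(7/2) = 121/1764 ≈ 6.8594%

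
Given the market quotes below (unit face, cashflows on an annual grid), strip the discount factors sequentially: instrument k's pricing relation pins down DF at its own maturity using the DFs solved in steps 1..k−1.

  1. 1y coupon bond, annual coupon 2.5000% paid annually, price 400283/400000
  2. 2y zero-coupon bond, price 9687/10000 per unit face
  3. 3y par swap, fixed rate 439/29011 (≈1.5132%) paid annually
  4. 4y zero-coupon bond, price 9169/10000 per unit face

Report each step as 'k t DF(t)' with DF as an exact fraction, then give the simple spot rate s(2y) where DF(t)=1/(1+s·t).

step 1 [1y] bond c/1=1/40: DF=(400283/400000 − 1/40·(0))/(1+1/40) = 9763/10000 ≈ 0.976300
step 2 [2y] zero: DF = P = 9687/10000 ≈ 0.968700
step 3 [3y] swap r/1=439/29011: DF=(1 − 439/29011·(0.976300+0.968700))/(1+439/29011) = 9561/10000 ≈ 0.956100
step 4 [4y] zero: DF = P = 9169/10000 ≈ 0.916900

1 1 9763/10000
2 2 9687/10000
3 3 9561/10000
4 4 9169/10000
s(2y) = (1/(9687/10000) − 1)/(2) = 313/19374 ≈ 1.6156%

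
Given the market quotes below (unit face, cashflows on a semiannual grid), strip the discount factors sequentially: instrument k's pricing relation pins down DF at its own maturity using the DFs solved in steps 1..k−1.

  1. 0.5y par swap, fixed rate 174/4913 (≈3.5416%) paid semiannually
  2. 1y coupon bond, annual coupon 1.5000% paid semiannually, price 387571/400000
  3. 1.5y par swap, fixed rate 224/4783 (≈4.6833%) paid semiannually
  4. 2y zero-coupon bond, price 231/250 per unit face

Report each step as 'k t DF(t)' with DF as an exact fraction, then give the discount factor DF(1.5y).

step 1 [0.5y] swap r/2=87/4913: DF=(1 − 87/4913·(0))/(1+87/4913) = 4913/5000 ≈ 0.982600
step 2 [1y] bond c/2=3/400: DF=(387571/400000 − 3/400·(0.982600))/(1+3/400) = 1193/1250 ≈ 0.954400
step 3 [1.5y] swap r/2=112/4783: DF=(1 − 112/4783·(0.982600+0.954400))/(1+112/4783) = 583/625 ≈ 0.932800
step 4 [2y] zero: DF = P = 231/250 ≈ 0.924000

1 1/2 4913/5000
2 1 1193/1250
3 3/2 583/625
4 2 231/250
DF(1.5y) = 583/625 ≈ 0.932800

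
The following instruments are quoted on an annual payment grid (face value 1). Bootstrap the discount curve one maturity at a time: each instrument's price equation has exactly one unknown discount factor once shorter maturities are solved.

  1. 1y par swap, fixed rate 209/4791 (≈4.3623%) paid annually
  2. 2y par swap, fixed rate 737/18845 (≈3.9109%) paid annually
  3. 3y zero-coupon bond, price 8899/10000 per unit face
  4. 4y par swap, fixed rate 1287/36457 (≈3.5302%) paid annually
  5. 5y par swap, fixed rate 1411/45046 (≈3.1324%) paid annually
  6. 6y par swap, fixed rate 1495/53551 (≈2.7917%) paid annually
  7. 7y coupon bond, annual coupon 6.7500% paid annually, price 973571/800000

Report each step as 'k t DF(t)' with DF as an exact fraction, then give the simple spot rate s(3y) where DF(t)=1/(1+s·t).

1 1 4791/5000
2 2 9263/10000
3 3 8899/10000
4 4 8713/10000
5 5 8589/10000
6 6 1701/2000
7 7 4007/5000
s(3y) = (1/(8899/10000) − 1)/(3) = 367/8899 ≈ 4.1241%

step 1 [1y] swap r/1=209/4791: DF=(1 − 209/4791·(0))/(1+209/4791) = 4791/5000 ≈ 0.958200
step 2 [2y] swap r/1=737/18845: DF=(1 − 737/18845·(0.958200))/(1+737/18845) = 9263/10000 ≈ 0.926300
step 3 [3y] zero: DF = P = 8899/10000 ≈ 0.889900
step 4 [4y] swap r/1=1287/36457: DF=(1 − 1287/36457·(0.958200+0.926300+0.889900))/(1+1287/36457) = 8713/10000 ≈ 0.871300
step 5 [5y] swap r/1=1411/45046: DF=(1 − 1411/45046·(0.958200+0.926300+0.889900+0.871300))/(1+1411/45046) = 8589/10000 ≈ 0.858900
step 6 [6y] swap r/1=1495/53551: DF=(1 − 1495/53551·(0.958200+0.926300+0.889900+0.871300+0.858900))/(1+1495/53551) = 1701/2000 ≈ 0.850500
step 7 [7y] bond c/1=27/400: DF=(973571/800000 − 27/400·(0.958200+0.926300+0.889900+0.871300+0.858900+0.850500))/(1+27/400) = 4007/5000 ≈ 0.801400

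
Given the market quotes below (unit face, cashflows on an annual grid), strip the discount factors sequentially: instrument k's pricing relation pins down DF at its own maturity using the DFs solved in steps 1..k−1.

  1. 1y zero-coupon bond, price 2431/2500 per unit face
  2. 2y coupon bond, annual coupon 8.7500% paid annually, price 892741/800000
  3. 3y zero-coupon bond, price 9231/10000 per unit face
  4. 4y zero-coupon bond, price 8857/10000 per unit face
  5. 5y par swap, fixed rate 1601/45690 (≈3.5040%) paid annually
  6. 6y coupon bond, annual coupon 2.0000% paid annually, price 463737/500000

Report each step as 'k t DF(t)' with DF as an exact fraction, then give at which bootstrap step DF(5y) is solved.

1 1 2431/2500
2 2 9479/10000
3 3 9231/10000
4 4 8857/10000
5 5 8399/10000
6 6 8197/10000
DF(5y) is solved at step 5

step 1 [1y] zero: DF = P = 2431/2500 ≈ 0.972400
step 2 [2y] bond c/1=7/80: DF=(892741/800000 − 7/80·(0.972400))/(1+7/80) = 9479/10000 ≈ 0.947900
step 3 [3y] zero: DF = P = 9231/10000 ≈ 0.923100
step 4 [4y] zero: DF = P = 8857/10000 ≈ 0.885700
step 5 [5y] swap r/1=1601/45690: DF=(1 − 1601/45690·(0.972400+0.947900+0.923100+0.885700))/(1+1601/45690) = 8399/10000 ≈ 0.839900
step 6 [6y] bond c/1=1/50: DF=(463737/500000 − 1/50·(0.972400+0.947900+0.923100+0.885700+0.839900))/(1+1/50) = 8197/10000 ≈ 0.819700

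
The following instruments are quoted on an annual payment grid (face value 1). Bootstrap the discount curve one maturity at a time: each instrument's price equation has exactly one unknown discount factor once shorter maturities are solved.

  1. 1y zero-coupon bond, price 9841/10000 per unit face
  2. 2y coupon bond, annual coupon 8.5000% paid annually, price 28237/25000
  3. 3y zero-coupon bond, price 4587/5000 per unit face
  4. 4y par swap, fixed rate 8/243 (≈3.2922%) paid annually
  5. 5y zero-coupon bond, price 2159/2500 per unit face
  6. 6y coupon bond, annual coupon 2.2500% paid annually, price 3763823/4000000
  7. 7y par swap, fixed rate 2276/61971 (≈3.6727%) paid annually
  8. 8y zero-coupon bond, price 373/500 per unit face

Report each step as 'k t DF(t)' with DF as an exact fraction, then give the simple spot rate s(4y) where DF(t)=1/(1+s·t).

1 1 9841/10000
2 2 9639/10000
3 3 4587/5000
4 4 548/625
5 5 2159/2500
6 6 8189/10000
7 7 1931/2500
8 8 373/500
s(4y) = (1/(548/625) − 1)/(4) = 77/2192 ≈ 3.5128%

step 1 [1y] zero: DF = P = 9841/10000 ≈ 0.984100
step 2 [2y] bond c/1=17/200: DF=(28237/25000 − 17/200·(0.984100))/(1+17/200) = 9639/10000 ≈ 0.963900
step 3 [3y] zero: DF = P = 4587/5000 ≈ 0.917400
step 4 [4y] swap r/1=8/243: DF=(1 − 8/243·(0.984100+0.963900+0.917400))/(1+8/243) = 548/625 ≈ 0.876800
step 5 [5y] zero: DF = P = 2159/2500 ≈ 0.863600
step 6 [6y] bond c/1=9/400: DF=(3763823/4000000 − 9/400·(0.984100+0.963900+0.917400+0.876800+0.863600))/(1+9/400) = 8189/10000 ≈ 0.818900
step 7 [7y] swap r/1=2276/61971: DF=(1 − 2276/61971·(0.984100+0.963900+0.917400+0.876800+0.863600+0.818900))/(1+2276/61971) = 1931/2500 ≈ 0.772400
step 8 [8y] zero: DF = P = 373/500 ≈ 0.746000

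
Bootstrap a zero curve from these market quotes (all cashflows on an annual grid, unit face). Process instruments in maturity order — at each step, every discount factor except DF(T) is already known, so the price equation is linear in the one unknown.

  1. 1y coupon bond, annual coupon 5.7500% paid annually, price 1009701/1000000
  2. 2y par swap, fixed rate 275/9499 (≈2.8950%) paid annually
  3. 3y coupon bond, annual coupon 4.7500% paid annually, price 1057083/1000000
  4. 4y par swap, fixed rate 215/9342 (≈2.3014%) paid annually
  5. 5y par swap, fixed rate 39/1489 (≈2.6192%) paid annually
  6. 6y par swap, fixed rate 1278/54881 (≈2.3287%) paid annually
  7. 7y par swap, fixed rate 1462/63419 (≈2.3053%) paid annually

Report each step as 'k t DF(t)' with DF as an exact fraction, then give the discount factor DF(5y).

1 1 2387/2500
2 2 189/200
3 3 923/1000
4 4 457/500
5 5 8791/10000
6 6 4361/5000
7 7 4269/5000
DF(5y) = 8791/10000 ≈ 0.879100

step 1 [1y] bond c/1=23/400: DF=(1009701/1000000 − 23/400·(0))/(1+23/400) = 2387/2500 ≈ 0.954800
step 2 [2y] swap r/1=275/9499: DF=(1 − 275/9499·(0.954800))/(1+275/9499) = 189/200 ≈ 0.945000
step 3 [3y] bond c/1=19/400: DF=(1057083/1000000 − 19/400·(0.954800+0.945000))/(1+19/400) = 923/1000 ≈ 0.923000
step 4 [4y] swap r/1=215/9342: DF=(1 − 215/9342·(0.954800+0.945000+0.923000))/(1+215/9342) = 457/500 ≈ 0.914000
step 5 [5y] swap r/1=39/1489: DF=(1 − 39/1489·(0.954800+0.945000+0.923000+0.914000))/(1+39/1489) = 8791/10000 ≈ 0.879100
step 6 [6y] swap r/1=1278/54881: DF=(1 − 1278/54881·(0.954800+0.945000+0.923000+0.914000+0.879100))/(1+1278/54881) = 4361/5000 ≈ 0.872200
step 7 [7y] swap r/1=1462/63419: DF=(1 − 1462/63419·(0.954800+0.945000+0.923000+0.914000+0.879100+0.872200))/(1+1462/63419) = 4269/5000 ≈ 0.853800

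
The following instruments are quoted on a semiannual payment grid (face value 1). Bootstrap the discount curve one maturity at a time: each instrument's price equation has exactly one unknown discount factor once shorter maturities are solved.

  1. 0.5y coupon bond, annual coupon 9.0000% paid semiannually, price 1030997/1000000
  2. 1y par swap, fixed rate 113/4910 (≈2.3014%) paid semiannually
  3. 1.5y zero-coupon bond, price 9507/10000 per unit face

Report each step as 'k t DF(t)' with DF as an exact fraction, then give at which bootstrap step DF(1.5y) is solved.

step 1 [0.5y] bond c/2=9/200: DF=(1030997/1000000 − 9/200·(0))/(1+9/200) = 4933/5000 ≈ 0.986600
step 2 [1y] swap r/2=113/9820: DF=(1 − 113/9820·(0.986600))/(1+113/9820) = 4887/5000 ≈ 0.977400
step 3 [1.5y] zero: DF = P = 9507/10000 ≈ 0.950700

1 1/2 4933/5000
2 1 4887/5000
3 3/2 9507/10000
DF(1.5y) is solved at step 3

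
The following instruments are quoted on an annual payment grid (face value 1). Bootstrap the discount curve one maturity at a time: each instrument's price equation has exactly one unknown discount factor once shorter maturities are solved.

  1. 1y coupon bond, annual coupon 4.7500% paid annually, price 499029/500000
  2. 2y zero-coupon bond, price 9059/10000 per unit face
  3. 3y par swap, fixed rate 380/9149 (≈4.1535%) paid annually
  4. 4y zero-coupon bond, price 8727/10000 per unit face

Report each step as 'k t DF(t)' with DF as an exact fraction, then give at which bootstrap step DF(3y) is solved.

step 1 [1y] bond c/1=19/400: DF=(499029/500000 − 19/400·(0))/(1+19/400) = 1191/1250 ≈ 0.952800
step 2 [2y] zero: DF = P = 9059/10000 ≈ 0.905900
step 3 [3y] swap r/1=380/9149: DF=(1 − 380/9149·(0.952800+0.905900))/(1+380/9149) = 443/500 ≈ 0.886000
step 4 [4y] zero: DF = P = 8727/10000 ≈ 0.872700

1 1 1191/1250
2 2 9059/10000
3 3 443/500
4 4 8727/10000
DF(3y) is solved at step 3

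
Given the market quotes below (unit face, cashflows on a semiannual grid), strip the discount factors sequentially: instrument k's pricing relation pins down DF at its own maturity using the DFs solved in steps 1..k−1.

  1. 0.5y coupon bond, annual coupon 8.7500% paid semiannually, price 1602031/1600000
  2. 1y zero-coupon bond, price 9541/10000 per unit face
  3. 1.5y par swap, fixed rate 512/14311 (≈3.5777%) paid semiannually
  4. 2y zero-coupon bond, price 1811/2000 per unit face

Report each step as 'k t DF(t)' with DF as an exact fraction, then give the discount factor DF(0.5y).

1 1/2 9593/10000
2 1 9541/10000
3 3/2 593/625
4 2 1811/2000
DF(0.5y) = 9593/10000 ≈ 0.959300

step 1 [0.5y] bond c/2=7/160: DF=(1602031/1600000 − 7/160·(0))/(1+7/160) = 9593/10000 ≈ 0.959300
step 2 [1y] zero: DF = P = 9541/10000 ≈ 0.954100
step 3 [1.5y] swap r/2=256/14311: DF=(1 − 256/14311·(0.959300+0.954100))/(1+256/14311) = 593/625 ≈ 0.948800
step 4 [2y] zero: DF = P = 1811/2000 ≈ 0.905500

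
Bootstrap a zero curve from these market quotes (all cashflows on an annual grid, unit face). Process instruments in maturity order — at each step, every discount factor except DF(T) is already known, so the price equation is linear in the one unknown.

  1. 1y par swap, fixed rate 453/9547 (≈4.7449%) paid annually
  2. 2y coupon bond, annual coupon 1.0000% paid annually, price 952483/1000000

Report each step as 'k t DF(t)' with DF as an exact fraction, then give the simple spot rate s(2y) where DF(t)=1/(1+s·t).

1 1 9547/10000
2 2 1167/1250
s(2y) = (1/(1167/1250) − 1)/(2) = 83/2334 ≈ 3.5561%

step 1 [1y] swap r/1=453/9547: DF=(1 − 453/9547·(0))/(1+453/9547) = 9547/10000 ≈ 0.954700
step 2 [2y] bond c/1=1/100: DF=(952483/1000000 − 1/100·(0.954700))/(1+1/100) = 1167/1250 ≈ 0.933600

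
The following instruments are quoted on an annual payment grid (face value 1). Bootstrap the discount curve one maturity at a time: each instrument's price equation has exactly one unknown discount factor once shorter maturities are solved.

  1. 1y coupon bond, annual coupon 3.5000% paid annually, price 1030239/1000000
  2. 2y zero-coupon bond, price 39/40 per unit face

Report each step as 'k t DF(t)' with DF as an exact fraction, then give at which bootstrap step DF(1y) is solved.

1 1 4977/5000
2 2 39/40
DF(1y) is solved at step 1

step 1 [1y] bond c/1=7/200: DF=(1030239/1000000 − 7/200·(0))/(1+7/200) = 4977/5000 ≈ 0.995400
step 2 [2y] zero: DF = P = 39/40 ≈ 0.975000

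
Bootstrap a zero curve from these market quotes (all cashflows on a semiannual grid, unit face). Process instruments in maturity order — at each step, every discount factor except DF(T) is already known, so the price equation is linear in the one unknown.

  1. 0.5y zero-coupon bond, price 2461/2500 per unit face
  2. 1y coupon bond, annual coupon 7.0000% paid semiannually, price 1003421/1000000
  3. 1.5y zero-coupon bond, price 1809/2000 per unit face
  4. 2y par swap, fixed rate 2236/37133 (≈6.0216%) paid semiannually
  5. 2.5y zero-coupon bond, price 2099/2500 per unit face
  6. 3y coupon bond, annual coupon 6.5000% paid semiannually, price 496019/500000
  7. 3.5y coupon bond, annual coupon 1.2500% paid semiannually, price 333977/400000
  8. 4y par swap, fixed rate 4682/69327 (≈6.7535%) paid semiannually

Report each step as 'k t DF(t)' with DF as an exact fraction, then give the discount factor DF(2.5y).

step 1 [0.5y] zero: DF = P = 2461/2500 ≈ 0.984400
step 2 [1y] bond c/2=7/200: DF=(1003421/1000000 − 7/200·(0.984400))/(1+7/200) = 4681/5000 ≈ 0.936200
step 3 [1.5y] zero: DF = P = 1809/2000 ≈ 0.904500
step 4 [2y] swap r/2=1118/37133: DF=(1 − 1118/37133·(0.984400+0.936200+0.904500))/(1+1118/37133) = 4441/5000 ≈ 0.888200
step 5 [2.5y] zero: DF = P = 2099/2500 ≈ 0.839600
step 6 [3y] bond c/2=13/400: DF=(496019/500000 − 13/400·(0.984400+0.936200+0.904500+0.888200+0.839600))/(1+13/400) = 327/400 ≈ 0.817500
step 7 [3.5y] bond c/2=1/160: DF=(333977/400000 − 1/160·(0.984400+0.936200+0.904500+0.888200+0.839600+0.817500))/(1+1/160) = 1991/2500 ≈ 0.796400
step 8 [4y] swap r/2=2341/69327: DF=(1 − 2341/69327·(0.984400+0.936200+0.904500+0.888200+0.839600+0.817500+0.796400))/(1+2341/69327) = 7659/10000 ≈ 0.765900

1 1/2 2461/2500
2 1 4681/5000
3 3/2 1809/2000
4 2 4441/5000
5 5/2 2099/2500
6 3 327/400
7 7/2 1991/2500
8 4 7659/10000
DF(2.5y) = 2099/2500 ≈ 0.839600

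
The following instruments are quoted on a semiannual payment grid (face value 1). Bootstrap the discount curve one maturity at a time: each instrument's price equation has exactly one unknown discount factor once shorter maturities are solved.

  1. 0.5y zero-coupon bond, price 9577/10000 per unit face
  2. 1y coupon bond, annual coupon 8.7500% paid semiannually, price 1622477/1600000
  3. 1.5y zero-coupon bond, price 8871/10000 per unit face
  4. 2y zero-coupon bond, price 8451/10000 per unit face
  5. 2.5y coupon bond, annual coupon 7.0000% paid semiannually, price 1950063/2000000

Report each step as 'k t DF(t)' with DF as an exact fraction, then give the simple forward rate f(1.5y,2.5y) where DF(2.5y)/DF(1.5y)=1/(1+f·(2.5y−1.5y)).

1 1/2 9577/10000
2 1 4657/5000
3 3/2 8871/10000
4 2 8451/10000
5 5/2 2049/2500
f(1.5y,2.5y) = ((8871/10000)/(2049/2500) − 1)/(1) = 225/2732 ≈ 8.2357%

step 1 [0.5y] zero: DF = P = 9577/10000 ≈ 0.957700
step 2 [1y] bond c/2=7/160: DF=(1622477/1600000 − 7/160·(0.957700))/(1+7/160) = 4657/5000 ≈ 0.931400
step 3 [1.5y] zero: DF = P = 8871/10000 ≈ 0.887100
step 4 [2y] zero: DF = P = 8451/10000 ≈ 0.845100
step 5 [2.5y] bond c/2=7/200: DF=(1950063/2000000 − 7/200·(0.957700+0.931400+0.887100+0.845100))/(1+7/200) = 2049/2500 ≈ 0.819600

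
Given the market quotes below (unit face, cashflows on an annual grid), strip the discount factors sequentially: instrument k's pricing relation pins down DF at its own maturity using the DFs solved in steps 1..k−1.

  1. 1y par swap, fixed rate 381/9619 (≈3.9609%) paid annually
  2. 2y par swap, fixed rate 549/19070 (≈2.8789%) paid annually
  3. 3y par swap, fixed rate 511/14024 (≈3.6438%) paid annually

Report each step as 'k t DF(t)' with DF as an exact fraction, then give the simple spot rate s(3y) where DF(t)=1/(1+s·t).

1 1 9619/10000
2 2 9451/10000
3 3 4489/5000
s(3y) = (1/(4489/5000) − 1)/(3) = 511/13467 ≈ 3.7945%

step 1 [1y] swap r/1=381/9619: DF=(1 − 381/9619·(0))/(1+381/9619) = 9619/10000 ≈ 0.961900
step 2 [2y] swap r/1=549/19070: DF=(1 − 549/19070·(0.961900))/(1+549/19070) = 9451/10000 ≈ 0.945100
step 3 [3y] swap r/1=511/14024: DF=(1 − 511/14024·(0.961900+0.945100))/(1+511/14024) = 4489/5000 ≈ 0.897800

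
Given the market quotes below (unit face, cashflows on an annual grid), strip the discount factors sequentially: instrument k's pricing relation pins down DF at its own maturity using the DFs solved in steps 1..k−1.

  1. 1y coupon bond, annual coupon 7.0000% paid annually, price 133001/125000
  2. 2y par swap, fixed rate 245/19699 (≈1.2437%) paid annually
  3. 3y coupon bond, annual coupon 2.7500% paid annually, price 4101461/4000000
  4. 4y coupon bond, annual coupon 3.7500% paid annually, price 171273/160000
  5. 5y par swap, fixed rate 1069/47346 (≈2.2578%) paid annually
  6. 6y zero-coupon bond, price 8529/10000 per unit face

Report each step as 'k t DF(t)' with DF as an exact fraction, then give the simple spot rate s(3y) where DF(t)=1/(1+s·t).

step 1 [1y] bond c/1=7/100: DF=(133001/125000 − 7/100·(0))/(1+7/100) = 1243/1250 ≈ 0.994400
step 2 [2y] swap r/1=245/19699: DF=(1 − 245/19699·(0.994400))/(1+245/19699) = 1951/2000 ≈ 0.975500
step 3 [3y] bond c/1=11/400: DF=(4101461/4000000 − 11/400·(0.994400+0.975500))/(1+11/400) = 2363/2500 ≈ 0.945200
step 4 [4y] bond c/1=3/80: DF=(171273/160000 − 3/80·(0.994400+0.975500+0.945200))/(1+3/80) = 579/625 ≈ 0.926400
step 5 [5y] swap r/1=1069/47346: DF=(1 − 1069/47346·(0.994400+0.975500+0.945200+0.926400))/(1+1069/47346) = 8931/10000 ≈ 0.893100
step 6 [6y] zero: DF = P = 8529/10000 ≈ 0.852900

1 1 1243/1250
2 2 1951/2000
3 3 2363/2500
4 4 579/625
5 5 8931/10000
6 6 8529/10000
s(3y) = (1/(2363/2500) − 1)/(3) = 137/7089 ≈ 1.9326%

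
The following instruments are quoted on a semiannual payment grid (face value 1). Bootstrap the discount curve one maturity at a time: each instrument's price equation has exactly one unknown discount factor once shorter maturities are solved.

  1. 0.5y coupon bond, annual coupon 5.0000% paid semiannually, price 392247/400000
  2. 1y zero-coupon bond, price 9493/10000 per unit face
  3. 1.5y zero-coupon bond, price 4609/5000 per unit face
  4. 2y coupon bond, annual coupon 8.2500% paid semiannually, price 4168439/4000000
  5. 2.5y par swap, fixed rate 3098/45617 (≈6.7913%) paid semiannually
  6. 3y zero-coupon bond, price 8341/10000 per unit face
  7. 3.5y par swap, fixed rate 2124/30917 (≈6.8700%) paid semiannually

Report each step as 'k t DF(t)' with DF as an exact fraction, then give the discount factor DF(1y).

step 1 [0.5y] bond c/2=1/40: DF=(392247/400000 − 1/40·(0))/(1+1/40) = 9567/10000 ≈ 0.956700
step 2 [1y] zero: DF = P = 9493/10000 ≈ 0.949300
step 3 [1.5y] zero: DF = P = 4609/5000 ≈ 0.921800
step 4 [2y] bond c/2=33/800: DF=(4168439/4000000 − 33/800·(0.956700+0.949300+0.921800))/(1+33/800) = 1111/1250 ≈ 0.888800
step 5 [2.5y] swap r/2=1549/45617: DF=(1 − 1549/45617·(0.956700+0.949300+0.921800+0.888800))/(1+1549/45617) = 8451/10000 ≈ 0.845100
step 6 [3y] zero: DF = P = 8341/10000 ≈ 0.834100
step 7 [3.5y] swap r/2=1062/30917: DF=(1 − 1062/30917·(0.956700+0.949300+0.921800+0.888800+0.845100+0.834100))/(1+1062/30917) = 1969/2500 ≈ 0.787600

1 1/2 9567/10000
2 1 9493/10000
3 3/2 4609/5000
4 2 1111/1250
5 5/2 8451/10000
6 3 8341/10000
7 7/2 1969/2500
DF(1y) = 9493/10000 ≈ 0.949300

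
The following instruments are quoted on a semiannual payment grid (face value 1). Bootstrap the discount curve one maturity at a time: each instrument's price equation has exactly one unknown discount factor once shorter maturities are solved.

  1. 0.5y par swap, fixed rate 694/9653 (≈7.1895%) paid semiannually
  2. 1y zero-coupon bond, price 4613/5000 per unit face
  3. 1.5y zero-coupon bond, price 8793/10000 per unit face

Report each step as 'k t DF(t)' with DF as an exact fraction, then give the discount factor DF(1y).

1 1/2 9653/10000
2 1 4613/5000
3 3/2 8793/10000
DF(1y) = 4613/5000 ≈ 0.922600

step 1 [0.5y] swap r/2=347/9653: DF=(1 − 347/9653·(0))/(1+347/9653) = 9653/10000 ≈ 0.965300
step 2 [1y] zero: DF = P = 4613/5000 ≈ 0.922600
step 3 [1.5y] zero: DF = P = 8793/10000 ≈ 0.879300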